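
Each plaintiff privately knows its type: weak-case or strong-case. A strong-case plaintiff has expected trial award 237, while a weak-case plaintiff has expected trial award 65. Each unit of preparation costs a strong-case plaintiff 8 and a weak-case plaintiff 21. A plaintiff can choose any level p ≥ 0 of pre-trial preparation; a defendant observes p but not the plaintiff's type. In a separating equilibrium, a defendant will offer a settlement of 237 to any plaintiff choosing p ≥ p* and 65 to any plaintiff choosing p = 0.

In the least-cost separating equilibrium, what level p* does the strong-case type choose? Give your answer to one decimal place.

8.2

A weak-case plaintiff choosing p = 0 receives 65.
Imitating at p* instead would pay 237 at cost 21·p*, netting 237 − 21·p*.
Indifference: 65 = 237 − 21·p*, so p* = (237 − 65) / 21 ≈ 8.2.
This is the weak-case type's binding incentive-compatibility constraint; any p ≥ 8.2 sustains separation on that side.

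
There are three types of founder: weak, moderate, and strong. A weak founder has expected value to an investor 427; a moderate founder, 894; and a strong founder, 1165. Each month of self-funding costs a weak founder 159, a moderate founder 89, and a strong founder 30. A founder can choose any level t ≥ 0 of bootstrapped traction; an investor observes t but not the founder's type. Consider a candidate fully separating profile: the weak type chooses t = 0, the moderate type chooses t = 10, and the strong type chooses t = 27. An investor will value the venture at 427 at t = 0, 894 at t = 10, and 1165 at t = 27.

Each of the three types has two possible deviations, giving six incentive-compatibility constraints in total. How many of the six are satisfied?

3

Strong (own payoff 1165 − 30×27 = 355): to t=0 gives 427 → profitable ✗; to t=10 gives 894 − 30×10 = 594 → profitable ✗.
Weak (own payoff 427): to t=10 gives 894 − 159×10 = -696 → no gain ✓; to t=27 gives 1165 − 159×27 = -3128 → no gain ✓.
Moderate (own payoff 894 − 89×10 = 4): to t=0 gives 427 → profitable ✗; to t=27 gives 1165 − 89×27 = -1238 → no gain ✓.
3 of the 6 constraints hold; not an equilibrium.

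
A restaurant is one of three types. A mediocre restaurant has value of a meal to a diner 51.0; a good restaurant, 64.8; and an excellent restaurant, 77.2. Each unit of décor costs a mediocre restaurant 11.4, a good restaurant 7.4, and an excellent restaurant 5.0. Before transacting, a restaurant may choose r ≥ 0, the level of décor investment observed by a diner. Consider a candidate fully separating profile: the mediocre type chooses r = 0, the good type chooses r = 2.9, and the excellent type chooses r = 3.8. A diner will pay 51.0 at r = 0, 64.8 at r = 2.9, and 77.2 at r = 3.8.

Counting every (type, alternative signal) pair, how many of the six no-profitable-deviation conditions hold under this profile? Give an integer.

4

Mediocre (own payoff 51.0): to r=2.9 gives 64.8 − 11.4×2.9 = 31.74 → no gain ✓; to r=3.8 gives 77.2 − 11.4×3.8 = 33.88 → no gain ✓.
Good (own payoff 64.8 − 7.4×2.9 = 43.34): to r=0 gives 51.0 → profitable ✗; to r=3.8 gives 77.2 − 7.4×3.8 = 49.08 → profitable ✗.
Excellent (own payoff 77.2 − 5.0×3.8 = 58.2): to r=0 gives 51.0 → no gain ✓; to r=2.9 gives 64.8 − 5.0×2.9 = 50.3 → no gain ✓.
4 of the 6 constraints hold; not an equilibrium.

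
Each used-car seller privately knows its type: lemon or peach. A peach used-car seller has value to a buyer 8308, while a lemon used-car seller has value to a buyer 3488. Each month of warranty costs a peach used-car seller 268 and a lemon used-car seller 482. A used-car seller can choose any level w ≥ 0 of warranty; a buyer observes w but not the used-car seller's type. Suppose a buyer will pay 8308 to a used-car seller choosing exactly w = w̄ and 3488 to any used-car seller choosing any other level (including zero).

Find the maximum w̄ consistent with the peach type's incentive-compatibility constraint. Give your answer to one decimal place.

Choosing w̄ yields the peach type 8308 − 268·w̄; choosing zero yields 3488.
The peach type is indifferent at 8308 − 268·w̄ = 3488, i.e. w̄ = (8308 − 3488) / 268 ≈ 18.0.
For any w̄ above 18.0 the peach type would rather pool at zero, so separation collapses.

18.0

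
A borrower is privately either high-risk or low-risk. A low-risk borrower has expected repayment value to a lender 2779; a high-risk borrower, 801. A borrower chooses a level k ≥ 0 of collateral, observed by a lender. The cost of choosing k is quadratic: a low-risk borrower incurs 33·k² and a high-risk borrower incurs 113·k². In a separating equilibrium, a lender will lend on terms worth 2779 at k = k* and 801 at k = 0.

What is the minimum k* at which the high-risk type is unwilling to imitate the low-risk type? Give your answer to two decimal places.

4.18

The high-risk type at k = 0 receives 801; imitating at k* yields 2779 − 113·k*².
Indifference: 801 = 2779 − 113·k*², so k*² = (2779 − 801) / 113 ≈ 17.5044.
k* = √17.5044 ≈ 4.18.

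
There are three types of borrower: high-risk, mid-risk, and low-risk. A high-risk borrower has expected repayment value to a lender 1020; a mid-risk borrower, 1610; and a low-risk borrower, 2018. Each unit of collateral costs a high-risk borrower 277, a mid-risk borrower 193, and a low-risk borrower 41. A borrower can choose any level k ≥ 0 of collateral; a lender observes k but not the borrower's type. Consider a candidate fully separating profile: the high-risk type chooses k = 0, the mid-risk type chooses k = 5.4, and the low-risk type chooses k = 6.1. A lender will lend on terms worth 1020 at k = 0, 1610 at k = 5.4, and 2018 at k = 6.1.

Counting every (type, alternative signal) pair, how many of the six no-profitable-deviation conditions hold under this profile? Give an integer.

4

High-risk (own payoff 1020): to k=5.4 gives 1610 − 277×5.4 = 114.2 → no gain ✓; to k=6.1 gives 2018 − 277×6.1 = 328.3 → no gain ✓.
Low-risk (own payoff 2018 − 41×6.1 = 1767.9): to k=0 gives 1020 → no gain ✓; to k=5.4 gives 1610 − 41×5.4 = 1388.6 → no gain ✓.
Mid-risk (own payoff 1610 − 193×5.4 = 567.8): to k=0 gives 1020 → profitable ✗; to k=6.1 gives 2018 − 193×6.1 = 840.7 → profitable ✗.
4 of the 6 constraints hold; not an equilibrium.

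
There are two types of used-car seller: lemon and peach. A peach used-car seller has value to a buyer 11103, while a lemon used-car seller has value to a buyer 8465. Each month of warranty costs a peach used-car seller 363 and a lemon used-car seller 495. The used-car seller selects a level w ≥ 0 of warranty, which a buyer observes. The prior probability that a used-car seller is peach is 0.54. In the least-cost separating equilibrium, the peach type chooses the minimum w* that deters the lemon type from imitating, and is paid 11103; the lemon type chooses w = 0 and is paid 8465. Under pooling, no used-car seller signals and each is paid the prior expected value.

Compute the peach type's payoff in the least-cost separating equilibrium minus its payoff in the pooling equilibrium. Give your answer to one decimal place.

-721.1

Least-cost separating signal: w* solves 8465 = 11103 − 495·w*, so w* = (11103 − 8465)/495 ≈ 5.3293.
Peach type's separating payoff: 11103 − 363 × w* = 11103 − 363 × (11103 − 8465)/495 = 11103 − 957594/495 ≈ 9168.467.
Pooling payoff: 0.54 × 11103 + 0.46 × 8465 = 9889.52.
Difference: 9168.467 − 9889.52 = -721.053, i.e. -721.1 to one decimal place.
The peach type would prefer the pooling outcome.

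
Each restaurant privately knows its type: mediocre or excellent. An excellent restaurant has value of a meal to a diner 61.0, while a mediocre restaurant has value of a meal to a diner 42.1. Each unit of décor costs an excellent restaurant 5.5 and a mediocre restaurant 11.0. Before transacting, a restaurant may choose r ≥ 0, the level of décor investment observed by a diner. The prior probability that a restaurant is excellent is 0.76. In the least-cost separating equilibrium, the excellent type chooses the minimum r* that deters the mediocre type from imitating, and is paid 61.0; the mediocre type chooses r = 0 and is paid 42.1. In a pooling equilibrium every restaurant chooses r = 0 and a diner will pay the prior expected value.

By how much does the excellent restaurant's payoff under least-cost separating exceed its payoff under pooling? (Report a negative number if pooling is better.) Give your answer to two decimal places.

Least-cost separating signal: r* solves 42.1 = 61.0 − 11.0·r*, so r* = (61.0 − 42.1)/11.0 ≈ 1.7182.
Excellent type's separating payoff: 61.0 − 5.5 × r* = 61.0 − 5.5 × (61.0 − 42.1)/11.0 = 61.0 − 103.95/11.0 = 51.55.
Pooling payoff: 0.76 × 61.0 + 0.24 × 42.1 = 56.464.
Difference: 51.55 − 56.464 = -4.914, i.e. -4.91 to two decimal places.
The excellent type would prefer the pooling outcome.

-4.91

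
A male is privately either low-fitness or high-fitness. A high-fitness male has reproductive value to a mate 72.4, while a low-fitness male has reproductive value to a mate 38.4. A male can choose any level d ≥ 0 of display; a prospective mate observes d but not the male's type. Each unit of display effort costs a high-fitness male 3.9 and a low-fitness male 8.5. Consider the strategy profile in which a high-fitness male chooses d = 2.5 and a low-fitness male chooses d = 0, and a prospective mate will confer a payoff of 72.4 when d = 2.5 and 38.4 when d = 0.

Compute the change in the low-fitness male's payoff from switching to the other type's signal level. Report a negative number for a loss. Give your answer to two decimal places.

12.75

Playing d = 0 the low-fitness male receives 38.4.
Deviating to d = 2.5 brings payment 72.4 at cost 8.5 × 2.5 = 21.25, netting 51.15.
Gain from deviating: 51.15 − 38.4 = 12.75.
The gain is positive, so the low-fitness type's incentive-compatibility constraint is violated — this profile is not a separating equilibrium.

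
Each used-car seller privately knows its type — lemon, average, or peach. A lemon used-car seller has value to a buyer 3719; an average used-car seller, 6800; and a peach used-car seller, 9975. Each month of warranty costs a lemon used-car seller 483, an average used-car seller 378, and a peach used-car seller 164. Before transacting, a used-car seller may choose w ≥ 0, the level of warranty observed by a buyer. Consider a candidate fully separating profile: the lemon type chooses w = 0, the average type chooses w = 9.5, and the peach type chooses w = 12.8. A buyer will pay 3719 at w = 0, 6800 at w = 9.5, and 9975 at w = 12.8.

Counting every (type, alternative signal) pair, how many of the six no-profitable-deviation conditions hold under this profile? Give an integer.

Lemon (own payoff 3719): to w=9.5 gives 6800 − 483×9.5 = 2211.5 → no gain ✓; to w=12.8 gives 9975 − 483×12.8 = 3792.6 → profitable ✗.
Average (own payoff 6800 − 378×9.5 = 3209): to w=0 gives 3719 → profitable ✗; to w=12.8 gives 9975 − 378×12.8 = 5136.6 → profitable ✗.
Peach (own payoff 9975 − 164×12.8 = 7875.8): to w=0 gives 3719 → no gain ✓; to w=9.5 gives 6800 − 164×9.5 = 5242 → no gain ✓.
3 of the 6 constraints hold; not an equilibrium.

3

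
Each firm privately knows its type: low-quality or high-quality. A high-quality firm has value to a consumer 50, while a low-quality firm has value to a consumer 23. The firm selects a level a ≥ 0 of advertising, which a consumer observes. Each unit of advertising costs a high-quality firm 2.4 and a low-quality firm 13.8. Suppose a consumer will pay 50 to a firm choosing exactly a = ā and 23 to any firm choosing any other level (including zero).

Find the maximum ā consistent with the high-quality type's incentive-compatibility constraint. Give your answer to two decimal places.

Choosing ā yields the high-quality type 50 − 2.4·ā; choosing zero yields 23.
The high-quality type is indifferent at 50 − 2.4·ā = 23, i.e. ā = (50 − 23) / 2.4 = 11.25.
For any ā above 11.25 the high-quality type would rather pool at zero, so separation collapses.

11.25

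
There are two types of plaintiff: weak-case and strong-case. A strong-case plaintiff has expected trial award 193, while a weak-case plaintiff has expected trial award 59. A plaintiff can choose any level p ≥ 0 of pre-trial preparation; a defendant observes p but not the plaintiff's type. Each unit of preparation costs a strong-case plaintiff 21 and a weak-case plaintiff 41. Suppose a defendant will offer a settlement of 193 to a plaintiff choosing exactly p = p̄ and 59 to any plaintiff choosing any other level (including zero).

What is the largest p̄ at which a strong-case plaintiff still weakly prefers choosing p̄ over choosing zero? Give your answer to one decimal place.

Choosing p̄ yields the strong-case type 193 − 21·p̄; choosing zero yields 59.
The strong-case type is indifferent at 193 − 21·p̄ = 59, i.e. p̄ = (193 − 59) / 21 ≈ 6.4.
For any p̄ above 6.4 the strong-case type would rather pool at zero, so separation collapses.

6.4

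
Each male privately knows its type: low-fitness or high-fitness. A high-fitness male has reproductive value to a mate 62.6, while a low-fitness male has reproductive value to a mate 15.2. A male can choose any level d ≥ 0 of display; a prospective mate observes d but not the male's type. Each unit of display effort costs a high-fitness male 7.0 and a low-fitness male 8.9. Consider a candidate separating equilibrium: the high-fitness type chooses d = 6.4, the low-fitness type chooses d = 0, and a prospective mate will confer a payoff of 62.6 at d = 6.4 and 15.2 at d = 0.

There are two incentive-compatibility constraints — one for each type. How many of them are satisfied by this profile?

2

Low-fitness type: stay at 0 → 15.2; mimic → 62.6 − 8.9 × 6.4 = 5.64. IC holds (15.2 ≥ 5.64).
High-fitness type: signal → 62.6 − 7.0 × 6.4 = 17.8; deviate to 0 → 15.2. IC holds (17.8 ≥ 15.2).
2 of 2 constraints hold, so this is a separating equilibrium.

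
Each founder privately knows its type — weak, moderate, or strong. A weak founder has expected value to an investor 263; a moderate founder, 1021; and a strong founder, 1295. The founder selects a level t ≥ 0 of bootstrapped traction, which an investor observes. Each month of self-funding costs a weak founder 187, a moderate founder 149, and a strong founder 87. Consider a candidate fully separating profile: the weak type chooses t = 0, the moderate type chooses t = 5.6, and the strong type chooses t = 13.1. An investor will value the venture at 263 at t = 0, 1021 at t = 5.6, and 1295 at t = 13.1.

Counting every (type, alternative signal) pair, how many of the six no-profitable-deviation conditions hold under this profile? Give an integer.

Strong (own payoff 1295 − 87×13.1 = 155.3): to t=0 gives 263 → profitable ✗; to t=5.6 gives 1021 − 87×5.6 = 533.8 → profitable ✗.
Weak (own payoff 263): to t=5.6 gives 1021 − 187×5.6 = -26.2 → no gain ✓; to t=13.1 gives 1295 − 187×13.1 = -1154.7 → no gain ✓.
Moderate (own payoff 1021 − 149×5.6 = 186.6): to t=0 gives 263 → profitable ✗; to t=13.1 gives 1295 − 149×13.1 = -656.9 → no gain ✓.
3 of the 6 constraints hold; not an equilibrium.

3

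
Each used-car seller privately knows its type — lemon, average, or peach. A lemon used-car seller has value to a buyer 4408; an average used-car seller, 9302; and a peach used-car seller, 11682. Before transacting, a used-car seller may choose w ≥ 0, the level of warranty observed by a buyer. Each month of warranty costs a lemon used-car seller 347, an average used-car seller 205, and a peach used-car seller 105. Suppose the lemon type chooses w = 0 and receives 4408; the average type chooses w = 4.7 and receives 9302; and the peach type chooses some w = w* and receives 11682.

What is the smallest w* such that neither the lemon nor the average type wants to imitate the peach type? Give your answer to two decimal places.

Lemon type (on-path payoff 4408) won't mimic when 4408 ≥ 11682 − 347·w*, i.e. w* ≥ 20.96.
Average type (on-path payoff 9302 − 205×4.7 = 8338.5) won't mimic when 8338.5 ≥ 11682 − 205·w*, i.e. w* ≥ 16.31.
Both must hold, so w* = max(20.96, 16.31) = 20.96. The lemon type's constraint binds.

20.96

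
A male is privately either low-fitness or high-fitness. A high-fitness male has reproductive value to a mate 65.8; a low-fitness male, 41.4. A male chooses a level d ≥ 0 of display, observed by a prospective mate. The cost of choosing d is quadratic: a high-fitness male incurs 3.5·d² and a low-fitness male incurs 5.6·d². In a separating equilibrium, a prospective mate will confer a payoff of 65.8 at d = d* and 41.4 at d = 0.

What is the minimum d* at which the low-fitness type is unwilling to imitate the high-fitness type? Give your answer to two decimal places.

2.09

The low-fitness type at d = 0 receives 41.4; imitating at d* yields 65.8 − 5.6·d*².
Indifference: 41.4 = 65.8 − 5.6·d*², so d*² = (65.8 − 41.4) / 5.6 ≈ 4.3571.
d* = √4.3571 ≈ 2.09.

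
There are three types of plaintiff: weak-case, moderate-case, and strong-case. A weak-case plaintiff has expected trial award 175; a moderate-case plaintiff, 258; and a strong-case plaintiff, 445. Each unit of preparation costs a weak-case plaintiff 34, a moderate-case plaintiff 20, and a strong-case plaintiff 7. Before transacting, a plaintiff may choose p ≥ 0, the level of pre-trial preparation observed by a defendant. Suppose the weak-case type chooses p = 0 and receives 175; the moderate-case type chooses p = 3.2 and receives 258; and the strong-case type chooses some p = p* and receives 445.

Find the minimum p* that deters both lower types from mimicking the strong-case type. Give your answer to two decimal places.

12.55

Moderate-case type (on-path payoff 258 − 20×3.2 = 194) won't mimic when 194 ≥ 445 − 20·p*, i.e. p* ≥ 12.55.
Weak-case type (on-path payoff 175) won't mimic when 175 ≥ 445 − 34·p*, i.e. p* ≥ 7.94.
Both must hold, so p* = max(7.94, 12.55) = 12.55. The moderate-case type's constraint binds.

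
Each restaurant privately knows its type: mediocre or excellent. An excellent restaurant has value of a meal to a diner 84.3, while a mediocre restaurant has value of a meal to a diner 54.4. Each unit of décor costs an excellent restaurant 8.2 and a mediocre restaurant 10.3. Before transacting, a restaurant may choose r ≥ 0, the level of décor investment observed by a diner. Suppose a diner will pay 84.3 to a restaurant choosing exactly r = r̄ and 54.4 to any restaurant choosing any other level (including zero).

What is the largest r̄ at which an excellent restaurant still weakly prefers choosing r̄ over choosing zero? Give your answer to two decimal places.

Choosing r̄ yields the excellent type 84.3 − 8.2·r̄; choosing zero yields 54.4.
The excellent type is indifferent at 84.3 − 8.2·r̄ = 54.4, i.e. r̄ = (84.3 − 54.4) / 8.2 ≈ 3.65.
For any r̄ above 3.65 the excellent type would rather pool at zero, so separation collapses.

3.65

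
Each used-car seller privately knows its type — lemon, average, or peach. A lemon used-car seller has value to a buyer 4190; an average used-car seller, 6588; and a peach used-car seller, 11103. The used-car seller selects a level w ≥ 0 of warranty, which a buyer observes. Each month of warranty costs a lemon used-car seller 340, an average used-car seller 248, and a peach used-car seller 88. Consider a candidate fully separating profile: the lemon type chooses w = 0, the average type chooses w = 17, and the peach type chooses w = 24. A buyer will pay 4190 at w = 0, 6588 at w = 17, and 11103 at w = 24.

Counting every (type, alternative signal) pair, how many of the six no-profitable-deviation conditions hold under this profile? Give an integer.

Lemon (own payoff 4190): to w=17 gives 6588 − 340×17 = 808 → no gain ✓; to w=24 gives 11103 − 340×24 = 2943 → no gain ✓.
Peach (own payoff 11103 − 88×24 = 8991): to w=0 gives 4190 → no gain ✓; to w=17 gives 6588 − 88×17 = 5092 → no gain ✓.
Average (own payoff 6588 − 248×17 = 2372): to w=0 gives 4190 → profitable ✗; to w=24 gives 11103 − 248×24 = 5151 → profitable ✗.
4 of the 6 constraints hold; not an equilibrium.

4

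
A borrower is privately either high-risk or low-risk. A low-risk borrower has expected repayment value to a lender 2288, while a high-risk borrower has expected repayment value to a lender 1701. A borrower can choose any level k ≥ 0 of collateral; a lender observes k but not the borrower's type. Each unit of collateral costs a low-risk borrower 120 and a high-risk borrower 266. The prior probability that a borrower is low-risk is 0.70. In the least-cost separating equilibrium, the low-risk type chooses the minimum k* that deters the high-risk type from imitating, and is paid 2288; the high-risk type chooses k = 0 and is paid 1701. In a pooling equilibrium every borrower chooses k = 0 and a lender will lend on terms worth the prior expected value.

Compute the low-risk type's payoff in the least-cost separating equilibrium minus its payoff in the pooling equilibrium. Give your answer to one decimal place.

-88.7

Least-cost separating signal: k* solves 1701 = 2288 − 266·k*, so k* = (2288 − 1701)/266 ≈ 2.2068.
Low-risk type's separating payoff: 2288 − 120 × k* = 2288 − 120 × (2288 − 1701)/266 = 2288 − 70440/266 ≈ 2023.188.
Pooling payoff: 0.70 × 2288 + 0.30 × 1701 = 2111.9.
Difference: 2023.188 − 2111.9 = -88.712, i.e. -88.7 to one decimal place.
The low-risk type would prefer the pooling outcome.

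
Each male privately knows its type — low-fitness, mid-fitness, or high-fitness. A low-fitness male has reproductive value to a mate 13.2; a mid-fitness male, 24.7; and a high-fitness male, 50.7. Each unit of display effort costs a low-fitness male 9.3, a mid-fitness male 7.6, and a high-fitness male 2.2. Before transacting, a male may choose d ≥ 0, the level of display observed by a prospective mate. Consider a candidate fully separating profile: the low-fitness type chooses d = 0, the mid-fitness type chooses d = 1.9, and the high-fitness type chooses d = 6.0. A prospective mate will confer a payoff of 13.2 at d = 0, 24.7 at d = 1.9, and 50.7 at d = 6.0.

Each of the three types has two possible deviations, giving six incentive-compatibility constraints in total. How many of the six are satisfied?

5

Low-fitness (own payoff 13.2): to d=1.9 gives 24.7 − 9.3×1.9 = 7.03 → no gain ✓; to d=6.0 gives 50.7 − 9.3×6.0 = -5.1 → no gain ✓.
Mid-fitness (own payoff 24.7 − 7.6×1.9 = 10.26): to d=0 gives 13.2 → profitable ✗; to d=6.0 gives 50.7 − 7.6×6.0 = 5.1 → no gain ✓.
High-fitness (own payoff 50.7 − 2.2×6.0 = 37.5): to d=0 gives 13.2 → no gain ✓; to d=1.9 gives 24.7 − 2.2×1.9 = 20.52 → no gain ✓.
5 of the 6 constraints hold; not an equilibrium.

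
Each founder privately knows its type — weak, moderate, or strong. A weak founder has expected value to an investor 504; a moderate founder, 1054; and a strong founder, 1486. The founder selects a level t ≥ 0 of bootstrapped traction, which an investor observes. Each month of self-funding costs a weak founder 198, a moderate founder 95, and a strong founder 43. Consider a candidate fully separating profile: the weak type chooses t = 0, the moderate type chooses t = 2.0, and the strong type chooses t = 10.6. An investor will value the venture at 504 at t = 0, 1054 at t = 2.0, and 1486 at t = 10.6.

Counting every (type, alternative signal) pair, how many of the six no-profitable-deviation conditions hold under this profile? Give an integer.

5

Weak (own payoff 504): to t=2.0 gives 1054 − 198×2.0 = 658 → profitable ✗; to t=10.6 gives 1486 − 198×10.6 = -612.8 → no gain ✓.
Moderate (own payoff 1054 − 95×2.0 = 864): to t=0 gives 504 → no gain ✓; to t=10.6 gives 1486 − 95×10.6 = 479 → no gain ✓.
Strong (own payoff 1486 − 43×10.6 = 1030.2): to t=0 gives 504 → no gain ✓; to t=2.0 gives 1054 − 43×2.0 = 968 → no gain ✓.
5 of the 6 constraints hold; not an equilibrium.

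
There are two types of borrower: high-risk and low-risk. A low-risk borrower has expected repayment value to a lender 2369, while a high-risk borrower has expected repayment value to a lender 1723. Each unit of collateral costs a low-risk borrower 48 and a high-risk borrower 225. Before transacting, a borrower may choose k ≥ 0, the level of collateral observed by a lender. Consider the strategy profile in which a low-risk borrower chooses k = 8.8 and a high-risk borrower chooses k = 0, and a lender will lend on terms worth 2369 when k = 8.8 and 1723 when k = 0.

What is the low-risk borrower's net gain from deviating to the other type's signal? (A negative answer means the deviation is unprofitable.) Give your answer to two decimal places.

Playing k = 8.8 the low-risk borrower receives 2369 − 48 × 8.8 = 1946.6.
Deviating to k = 0 yields 1723 instead.
Gain from deviating: 1723 − 1946.6 = -223.60.
The gain is negative, so the low-risk type's incentive-compatibility constraint is satisfied.

-223.60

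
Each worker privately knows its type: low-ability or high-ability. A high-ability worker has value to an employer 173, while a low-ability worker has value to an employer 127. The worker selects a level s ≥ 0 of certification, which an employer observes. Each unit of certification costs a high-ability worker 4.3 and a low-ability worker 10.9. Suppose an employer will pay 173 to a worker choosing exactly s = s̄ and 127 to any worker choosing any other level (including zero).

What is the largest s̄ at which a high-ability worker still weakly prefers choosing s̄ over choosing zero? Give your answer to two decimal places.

Choosing s̄ yields the high-ability type 173 − 4.3·s̄; choosing zero yields 127.
The high-ability type is indifferent at 173 − 4.3·s̄ = 127, i.e. s̄ = (173 − 127) / 4.3 ≈ 10.70.
For any s̄ above 10.70 the high-ability type would rather pool at zero, so separation collapses.

10.70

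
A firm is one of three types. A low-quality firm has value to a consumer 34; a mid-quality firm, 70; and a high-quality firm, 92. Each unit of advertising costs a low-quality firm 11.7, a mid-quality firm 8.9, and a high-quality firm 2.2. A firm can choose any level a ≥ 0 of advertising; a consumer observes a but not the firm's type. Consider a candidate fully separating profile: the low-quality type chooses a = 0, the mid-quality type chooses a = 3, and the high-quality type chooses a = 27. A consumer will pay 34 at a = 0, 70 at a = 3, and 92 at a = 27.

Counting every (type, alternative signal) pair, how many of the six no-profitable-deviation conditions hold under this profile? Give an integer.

Low-quality (own payoff 34): to a=3 gives 70 − 11.7×3 = 34.9 → profitable ✗; to a=27 gives 92 − 11.7×27 = -223.9 → no gain ✓.
Mid-quality (own payoff 70 − 8.9×3 = 43.3): to a=0 gives 34 → no gain ✓; to a=27 gives 92 − 8.9×27 = -148.3 → no gain ✓.
High-quality (own payoff 92 − 2.2×27 = 32.6): to a=0 gives 34 → profitable ✗; to a=3 gives 70 − 2.2×3 = 63.4 → profitable ✗.
3 of the 6 constraints hold; not an equilibrium.

3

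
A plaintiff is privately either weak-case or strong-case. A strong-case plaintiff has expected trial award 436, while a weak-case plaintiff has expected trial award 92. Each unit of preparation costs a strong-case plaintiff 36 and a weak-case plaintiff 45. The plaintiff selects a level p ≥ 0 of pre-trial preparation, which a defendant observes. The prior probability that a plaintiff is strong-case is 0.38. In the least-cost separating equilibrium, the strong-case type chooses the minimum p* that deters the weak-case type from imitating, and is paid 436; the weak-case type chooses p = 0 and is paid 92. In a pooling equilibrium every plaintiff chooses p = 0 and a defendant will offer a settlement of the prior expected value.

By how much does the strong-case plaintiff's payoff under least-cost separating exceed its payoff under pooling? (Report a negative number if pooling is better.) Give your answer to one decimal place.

-61.9

Least-cost separating signal: p* solves 92 = 436 − 45·p*, so p* = (436 − 92)/45 ≈ 7.6444.
Strong-case type's separating payoff: 436 − 36 × p* = 436 − 36 × (436 − 92)/45 = 436 − 12384/45 = 160.8.
Pooling payoff: 0.38 × 436 + 0.62 × 92 = 222.72.
Difference: 160.8 − 222.72 = -61.92, i.e. -61.9 to one decimal place.
The strong-case type would prefer the pooling outcome.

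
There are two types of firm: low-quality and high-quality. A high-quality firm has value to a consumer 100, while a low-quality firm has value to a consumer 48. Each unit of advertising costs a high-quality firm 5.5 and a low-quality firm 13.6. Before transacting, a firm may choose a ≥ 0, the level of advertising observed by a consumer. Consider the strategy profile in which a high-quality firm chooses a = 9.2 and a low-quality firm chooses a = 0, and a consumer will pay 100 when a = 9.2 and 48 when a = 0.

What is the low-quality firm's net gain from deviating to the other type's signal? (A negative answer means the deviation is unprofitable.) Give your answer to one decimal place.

-73.1

Playing a = 0 the low-quality firm receives 48.
Deviating to a = 9.2 brings payment 100 at cost 13.6 × 9.2 = 125.12, netting -25.12.
Gain from deviating: -25.12 − 48 = -73.12, i.e. -73.1 to one decimal place.
The gain is negative, so the low-quality type's incentive-compatibility constraint is satisfied.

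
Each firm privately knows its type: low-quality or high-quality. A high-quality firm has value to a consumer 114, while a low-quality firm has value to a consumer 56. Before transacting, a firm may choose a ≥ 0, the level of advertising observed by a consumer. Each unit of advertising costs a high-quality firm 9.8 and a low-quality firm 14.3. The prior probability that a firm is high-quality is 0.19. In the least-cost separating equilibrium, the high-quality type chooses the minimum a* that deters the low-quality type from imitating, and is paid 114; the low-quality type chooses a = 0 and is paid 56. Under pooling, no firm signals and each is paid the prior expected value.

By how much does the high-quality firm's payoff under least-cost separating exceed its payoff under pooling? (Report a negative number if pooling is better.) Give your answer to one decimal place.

Least-cost separating signal: a* solves 56 = 114 − 14.3·a*, so a* = (114 − 56)/14.3 ≈ 4.0559.
High-quality type's separating payoff: 114 − 9.8 × a* = 114 − 9.8 × (114 − 56)/14.3 = 114 − 568.4/14.3 ≈ 74.252.
Pooling payoff: 0.19 × 114 + 0.81 × 56 = 67.02.
Difference: 74.252 − 67.02 = 7.232, i.e. 7.2 to one decimal place.
The high-quality type prefers to separate.

7.2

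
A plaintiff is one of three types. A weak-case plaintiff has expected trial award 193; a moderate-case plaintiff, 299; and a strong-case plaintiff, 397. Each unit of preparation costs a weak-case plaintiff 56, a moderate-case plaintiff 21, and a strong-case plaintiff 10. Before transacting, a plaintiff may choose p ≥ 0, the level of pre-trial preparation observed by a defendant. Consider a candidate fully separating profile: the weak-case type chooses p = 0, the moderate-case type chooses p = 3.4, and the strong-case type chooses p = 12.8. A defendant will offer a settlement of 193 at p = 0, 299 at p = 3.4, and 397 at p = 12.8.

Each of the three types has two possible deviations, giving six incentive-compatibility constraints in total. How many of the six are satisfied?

6

Moderate-case (own payoff 299 − 21×3.4 = 227.6): to p=0 gives 193 → no gain ✓; to p=12.8 gives 397 − 21×12.8 = 128.2 → no gain ✓.
Weak-case (own payoff 193): to p=3.4 gives 299 − 56×3.4 = 108.6 → no gain ✓; to p=12.8 gives 397 − 56×12.8 = -319.8 → no gain ✓.
Strong-case (own payoff 397 − 10×12.8 = 269): to p=0 gives 193 → no gain ✓; to p=3.4 gives 299 − 10×3.4 = 265 → no gain ✓.
6 of the 6 constraints hold; this profile is a separating equilibrium.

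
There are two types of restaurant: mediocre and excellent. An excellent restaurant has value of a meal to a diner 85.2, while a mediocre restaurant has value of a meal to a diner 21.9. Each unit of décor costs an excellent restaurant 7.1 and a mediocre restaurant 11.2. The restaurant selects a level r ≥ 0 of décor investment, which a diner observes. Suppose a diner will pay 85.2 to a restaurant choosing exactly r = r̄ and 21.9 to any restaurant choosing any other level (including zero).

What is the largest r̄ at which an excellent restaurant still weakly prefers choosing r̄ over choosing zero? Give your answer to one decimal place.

Choosing r̄ yields the excellent type 85.2 − 7.1·r̄; choosing zero yields 21.9.
The excellent type is indifferent at 85.2 − 7.1·r̄ = 21.9, i.e. r̄ = (85.2 − 21.9) / 7.1 ≈ 8.9.
For any r̄ above 8.9 the excellent type would rather pool at zero, so separation collapses.

8.9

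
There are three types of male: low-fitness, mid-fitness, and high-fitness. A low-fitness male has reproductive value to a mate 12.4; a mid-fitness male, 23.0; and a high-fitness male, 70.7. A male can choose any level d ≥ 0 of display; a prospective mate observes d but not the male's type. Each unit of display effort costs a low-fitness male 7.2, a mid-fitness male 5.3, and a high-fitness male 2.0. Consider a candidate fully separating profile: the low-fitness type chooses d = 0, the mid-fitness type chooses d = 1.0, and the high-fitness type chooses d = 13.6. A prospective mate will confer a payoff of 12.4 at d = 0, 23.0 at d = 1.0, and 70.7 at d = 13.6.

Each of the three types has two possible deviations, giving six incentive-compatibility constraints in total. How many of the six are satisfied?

Mid-fitness (own payoff 23.0 − 5.3×1.0 = 17.7): to d=0 gives 12.4 → no gain ✓; to d=13.6 gives 70.7 − 5.3×13.6 = -1.38 → no gain ✓.
Low-fitness (own payoff 12.4): to d=1.0 gives 23.0 − 7.2×1.0 = 15.8 → profitable ✗; to d=13.6 gives 70.7 − 7.2×13.6 = -27.22 → no gain ✓.
High-fitness (own payoff 70.7 − 2.0×13.6 = 43.5): to d=0 gives 12.4 → no gain ✓; to d=1.0 gives 23.0 − 2.0×1.0 = 21 → no gain ✓.
5 of the 6 constraints hold; not an equilibrium.

5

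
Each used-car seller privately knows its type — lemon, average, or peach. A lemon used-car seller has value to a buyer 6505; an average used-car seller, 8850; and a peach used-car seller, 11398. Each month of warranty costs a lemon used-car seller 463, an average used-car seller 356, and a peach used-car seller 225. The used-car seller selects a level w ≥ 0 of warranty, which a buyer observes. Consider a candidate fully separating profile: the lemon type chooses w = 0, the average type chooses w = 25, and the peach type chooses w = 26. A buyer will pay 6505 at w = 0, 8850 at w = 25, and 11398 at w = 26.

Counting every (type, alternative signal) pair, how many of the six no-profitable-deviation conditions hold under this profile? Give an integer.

Peach (own payoff 11398 − 225×26 = 5548): to w=0 gives 6505 → profitable ✗; to w=25 gives 8850 − 225×25 = 3225 → no gain ✓.
Average (own payoff 8850 − 356×25 = -50): to w=0 gives 6505 → profitable ✗; to w=26 gives 11398 − 356×26 = 2142 → profitable ✗.
Lemon (own payoff 6505): to w=25 gives 8850 − 463×25 = -2725 → no gain ✓; to w=26 gives 11398 − 463×26 = -640 → no gain ✓.
3 of the 6 constraints hold; not an equilibrium.

3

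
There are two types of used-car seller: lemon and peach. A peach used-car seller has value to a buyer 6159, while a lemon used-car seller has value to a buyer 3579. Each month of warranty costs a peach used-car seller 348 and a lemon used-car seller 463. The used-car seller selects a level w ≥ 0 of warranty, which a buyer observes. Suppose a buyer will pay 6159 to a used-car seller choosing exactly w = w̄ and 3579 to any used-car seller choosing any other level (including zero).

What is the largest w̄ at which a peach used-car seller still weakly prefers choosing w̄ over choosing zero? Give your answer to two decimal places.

Choosing w̄ yields the peach type 6159 − 348·w̄; choosing zero yields 3579.
The peach type is indifferent at 6159 − 348·w̄ = 3579, i.e. w̄ = (6159 − 3579) / 348 ≈ 7.41.
For any w̄ above 7.41 the peach type would rather pool at zero, so separation collapses.

7.41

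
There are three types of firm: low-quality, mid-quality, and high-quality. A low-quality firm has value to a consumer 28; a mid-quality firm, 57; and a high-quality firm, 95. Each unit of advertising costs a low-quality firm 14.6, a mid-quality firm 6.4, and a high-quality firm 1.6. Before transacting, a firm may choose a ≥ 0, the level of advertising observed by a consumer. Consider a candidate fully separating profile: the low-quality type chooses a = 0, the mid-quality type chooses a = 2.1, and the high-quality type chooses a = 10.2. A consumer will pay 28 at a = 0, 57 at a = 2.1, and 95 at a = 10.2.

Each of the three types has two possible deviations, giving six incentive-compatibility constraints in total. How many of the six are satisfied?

6

Low-quality (own payoff 28): to a=2.1 gives 57 − 14.6×2.1 = 26.34 → no gain ✓; to a=10.2 gives 95 − 14.6×10.2 = -53.92 → no gain ✓.
Mid-quality (own payoff 57 − 6.4×2.1 = 43.56): to a=0 gives 28 → no gain ✓; to a=10.2 gives 95 − 6.4×10.2 = 29.72 → no gain ✓.
High-quality (own payoff 95 − 1.6×10.2 = 78.68): to a=0 gives 28 → no gain ✓; to a=2.1 gives 57 − 1.6×2.1 = 53.64 → no gain ✓.
6 of the 6 constraints hold; this profile is a separating equilibrium.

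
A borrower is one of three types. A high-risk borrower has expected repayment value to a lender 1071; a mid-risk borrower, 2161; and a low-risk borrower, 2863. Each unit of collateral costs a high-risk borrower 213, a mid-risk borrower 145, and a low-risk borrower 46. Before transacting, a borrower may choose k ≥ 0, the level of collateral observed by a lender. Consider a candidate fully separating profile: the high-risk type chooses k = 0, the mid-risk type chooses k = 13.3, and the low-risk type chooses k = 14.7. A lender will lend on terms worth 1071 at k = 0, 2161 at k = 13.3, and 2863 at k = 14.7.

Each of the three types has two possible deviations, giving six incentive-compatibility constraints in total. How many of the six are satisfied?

Low-risk (own payoff 2863 − 46×14.7 = 2186.8): to k=0 gives 1071 → no gain ✓; to k=13.3 gives 2161 − 46×13.3 = 1549.2 → no gain ✓.
Mid-risk (own payoff 2161 − 145×13.3 = 232.5): to k=0 gives 1071 → profitable ✗; to k=14.7 gives 2863 − 145×14.7 = 731.5 → profitable ✗.
High-risk (own payoff 1071): to k=13.3 gives 2161 − 213×13.3 = -671.9 → no gain ✓; to k=14.7 gives 2863 − 213×14.7 = -268.1 → no gain ✓.
4 of the 6 constraints hold; not an equilibrium.

4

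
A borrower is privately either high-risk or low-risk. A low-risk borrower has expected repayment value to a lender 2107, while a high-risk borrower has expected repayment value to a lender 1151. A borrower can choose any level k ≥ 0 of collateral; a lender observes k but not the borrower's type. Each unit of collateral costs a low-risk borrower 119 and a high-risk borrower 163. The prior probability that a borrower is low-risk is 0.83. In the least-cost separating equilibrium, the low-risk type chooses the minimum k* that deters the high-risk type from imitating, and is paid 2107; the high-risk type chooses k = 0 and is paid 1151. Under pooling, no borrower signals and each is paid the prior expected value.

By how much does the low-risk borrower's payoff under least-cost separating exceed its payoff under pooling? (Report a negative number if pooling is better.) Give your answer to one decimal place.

-535.4

Least-cost separating signal: k* solves 1151 = 2107 − 163·k*, so k* = (2107 − 1151)/163 ≈ 5.8650.
Low-risk type's separating payoff: 2107 − 119 × k* = 2107 − 119 × (2107 − 1151)/163 = 2107 − 113764/163 ≈ 1409.061.
Pooling payoff: 0.83 × 2107 + 0.17 × 1151 = 1944.48.
Difference: 1409.061 − 1944.48 = -535.419, i.e. -535.4 to one decimal place.
The low-risk type would prefer the pooling outcome.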